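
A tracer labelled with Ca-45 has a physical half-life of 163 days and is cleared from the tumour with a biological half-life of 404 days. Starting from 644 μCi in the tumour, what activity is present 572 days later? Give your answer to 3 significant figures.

1/t_eff = 1/t_phys + 1/t_biol = 1/163 + 1/404 = 0.0086102 per day.
t_eff = 163 × 404 / (163 + 404) ≈ 116.14 days.
Remaining = 644 × (1/2)^(572/116.14) = 644 × (1/2)^4.925 ≈ 21.198 μCi.

21.2 μCi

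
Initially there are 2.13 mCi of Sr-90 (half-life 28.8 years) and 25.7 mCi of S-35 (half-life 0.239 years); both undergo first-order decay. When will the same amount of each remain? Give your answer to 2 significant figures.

Set 2.13·(1/2)^(t/28.8) = 25.7·(1/2)^(t/0.239).
Taking log₂: log₂(2.13/25.7) = t·(1/28.8 − 1/0.239).
log₂(0.082879) = -3.5928; 1/28.8 − 1/0.239 = -4.1494.
t = -3.5928 / -4.1494 ≈ 0.86588 years.

0.87 years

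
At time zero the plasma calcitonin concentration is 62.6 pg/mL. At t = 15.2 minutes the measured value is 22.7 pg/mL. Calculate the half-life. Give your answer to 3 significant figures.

A/A₀ = 22.7/62.6 ≈ 0.36262.
n = log₂(2.7577) ≈ 1.4635 half-lives elapsed in 15.2 minutes.
t½ = 15.2/1.4635 ≈ 10.386 minutes.

10.4 minutes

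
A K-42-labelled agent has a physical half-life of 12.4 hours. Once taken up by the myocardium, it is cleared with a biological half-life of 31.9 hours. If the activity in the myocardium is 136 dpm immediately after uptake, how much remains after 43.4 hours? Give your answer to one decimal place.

1/t_eff = 1/t_phys + 1/t_biol = 1/12.4 + 1/31.9 = 0.11199 per hour.
t_eff = 12.4 × 31.9 / (12.4 + 31.9) ≈ 8.9291 hours.
Remaining = 136 × (1/2)^(43.4/8.9291) = 136 × (1/2)^4.8605 ≈ 4.6815 dpm.

4.7 dpm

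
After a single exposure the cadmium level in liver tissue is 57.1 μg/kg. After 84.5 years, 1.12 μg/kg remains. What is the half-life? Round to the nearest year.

A/A₀ = 1.12/57.1 ≈ 0.019615.
n = log₂(50.982) ≈ 5.6719 half-lives elapsed in 84.5 years.
t½ = 84.5/5.6719 ≈ 14.898 years.

15 years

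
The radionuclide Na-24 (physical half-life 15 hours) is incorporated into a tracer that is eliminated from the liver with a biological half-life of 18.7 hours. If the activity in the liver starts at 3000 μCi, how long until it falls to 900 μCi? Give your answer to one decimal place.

1/t_eff = 1/t_phys + 1/t_biol = 1/15 + 1/18.7 = 0.12014 per hour.
t_eff = 15 × 18.7 / (15 + 18.7) ≈ 8.3234 hours.
n = log₂(3000/900) ≈ 1.737; t = 1.737 × 8.3234 ≈ 14.458 hours.

14.5 hours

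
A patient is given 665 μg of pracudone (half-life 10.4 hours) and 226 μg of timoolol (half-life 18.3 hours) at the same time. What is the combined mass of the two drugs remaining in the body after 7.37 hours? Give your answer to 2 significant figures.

580 μg

pracudone: 665 × (1/2)^(7.37/10.4) = 665 × (1/2)^0.70865 ≈ 406.91 μg.
timoolol: 226 × (1/2)^(7.37/18.3) = 226 × (1/2)^0.40273 ≈ 170.95 μg.
Total = 406.91 + 170.95 ≈ 577.86 μg.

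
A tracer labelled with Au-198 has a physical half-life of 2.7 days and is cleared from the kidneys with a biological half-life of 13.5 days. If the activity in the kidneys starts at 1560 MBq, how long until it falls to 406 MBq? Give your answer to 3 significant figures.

4.37 days

1/t_eff = 1/t_phys + 1/t_biol = 1/2.7 + 1/13.5 = 0.44444 per day.
t_eff = 2.7 × 13.5 / (2.7 + 13.5) ≈ 2.25 days.
n = log₂(1560/406) ≈ 1.942; t = 1.942 × 2.25 ≈ 4.3695 days.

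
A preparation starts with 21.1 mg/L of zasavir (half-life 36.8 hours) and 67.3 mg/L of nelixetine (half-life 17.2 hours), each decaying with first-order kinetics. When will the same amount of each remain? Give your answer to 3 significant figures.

Set 21.1·(1/2)^(t/36.8) = 67.3·(1/2)^(t/17.2).
Taking log₂: log₂(21.1/67.3) = t·(1/36.8 − 1/17.2).
log₂(0.31352) = -1.6734; 1/36.8 − 1/17.2 = -0.030966.
t = -1.6734 / -0.030966 ≈ 54.039 hours.

54.0 hours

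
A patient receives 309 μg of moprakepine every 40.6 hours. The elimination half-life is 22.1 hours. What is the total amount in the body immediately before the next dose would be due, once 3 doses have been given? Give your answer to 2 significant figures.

The 3 doses were given 121.8, 81.2, 40.6 hours ago.
Total = 309·(1/2)^(121.8/22.1) + 309·(1/2)^(81.2/22.1) + 309·(1/2)^(40.6/22.1)
      = 6.7747 + 24.205 + 86.484 ≈ 117.46 μg.

120 μg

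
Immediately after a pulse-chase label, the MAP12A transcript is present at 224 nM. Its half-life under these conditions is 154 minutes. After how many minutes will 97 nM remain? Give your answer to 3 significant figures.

186 minutes

Fraction remaining = 97/224 ≈ 0.43304.
n = log₂(224/97) = ln(2.3093)/ln 2 ≈ 1.2074 half-lives.
t = n × t½ = 1.2074 × 154 ≈ 185.95 minutes.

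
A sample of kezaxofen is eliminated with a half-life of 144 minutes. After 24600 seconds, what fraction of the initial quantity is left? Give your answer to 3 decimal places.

24600 seconds = 410 minutes.
n = 410/144 ≈ 2.8472 half-lives.
Fraction remaining = (1/2)^2.8472 ≈ 0.13896.

0.139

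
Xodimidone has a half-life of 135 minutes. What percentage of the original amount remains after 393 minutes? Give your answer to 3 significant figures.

13.3%

n = 393/135 ≈ 2.9111 half-lives.
Fraction remaining = (1/2)^2.9111 ≈ 0.13294, i.e. 13.294%.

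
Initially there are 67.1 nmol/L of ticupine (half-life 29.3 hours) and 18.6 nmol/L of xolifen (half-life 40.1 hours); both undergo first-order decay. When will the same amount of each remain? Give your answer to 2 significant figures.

Set 67.1·(1/2)^(t/29.3) = 18.6·(1/2)^(t/40.1).
Taking log₂: log₂(67.1/18.6) = t·(1/29.3 − 1/40.1).
log₂(3.6075) = 1.851; 1/29.3 − 1/40.1 = 0.009192.
t = 1.851 / 0.009192 ≈ 201.37 hours.

200 hours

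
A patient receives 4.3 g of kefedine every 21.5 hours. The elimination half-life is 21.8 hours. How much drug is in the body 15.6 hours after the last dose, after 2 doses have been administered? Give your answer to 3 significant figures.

3.94 g

The 2 doses were given 37.1, 15.6 hours ago.
Total = 4.3·(1/2)^(37.1/21.8) + 4.3·(1/2)^(15.6/21.8)
      = 1.3218 + 2.6185 ≈ 3.9403 g.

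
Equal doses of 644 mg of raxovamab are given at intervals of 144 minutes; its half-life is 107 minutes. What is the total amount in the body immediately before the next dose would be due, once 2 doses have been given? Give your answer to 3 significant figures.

353 mg

The 2 doses were given 288, 144 minutes ago.
Total = 644·(1/2)^(288/107) + 644·(1/2)^(144/107)
      = 99.687 + 253.37 ≈ 353.06 mg.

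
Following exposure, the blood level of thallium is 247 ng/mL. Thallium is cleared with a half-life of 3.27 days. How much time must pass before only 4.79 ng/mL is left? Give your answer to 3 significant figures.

18.6 days

Fraction remaining = 4.79/247 ≈ 0.019393.
n = log₂(247/4.79) = ln(51.566)/ln 2 ≈ 5.6883 half-lives.
t = n × t½ = 5.6883 × 3.27 ≈ 18.601 days.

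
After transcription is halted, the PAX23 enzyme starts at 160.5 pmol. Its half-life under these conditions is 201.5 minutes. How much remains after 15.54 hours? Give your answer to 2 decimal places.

6.49 pmol

Convert the elapsed time: 15.54 hours = 932.4 minutes.
Number of half-lives: n = 932.4/201.5 ≈ 4.6273.
Remaining = 160.5 × (1/2)^4.6273 = 160.5 × 0.040462 ≈ 6.4941 pmol.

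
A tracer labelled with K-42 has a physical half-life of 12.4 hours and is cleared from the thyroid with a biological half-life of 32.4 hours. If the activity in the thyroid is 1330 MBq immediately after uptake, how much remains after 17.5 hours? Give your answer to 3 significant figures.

344 MBq

1/t_eff = 1/t_phys + 1/t_biol = 1/12.4 + 1/32.4 = 0.11151 per hour.
t_eff = 12.4 × 32.4 / (12.4 + 32.4) ≈ 8.9679 hours.
Remaining = 1330 × (1/2)^(17.5/8.9679) = 1330 × (1/2)^1.9514 ≈ 343.89 MBq.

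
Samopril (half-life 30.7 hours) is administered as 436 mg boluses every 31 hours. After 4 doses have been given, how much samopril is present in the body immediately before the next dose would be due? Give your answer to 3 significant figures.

404 mg

The 4 doses were given 124, 93, 62, 31 hours ago.
Total = 436·(1/2)^(124/30.7) + 436·(1/2)^(93/30.7) + 436·(1/2)^(62/30.7) + 436·(1/2)^(31/30.7)
      = 26.522 + 53.404 + 107.53 + 216.53 ≈ 403.99 mg.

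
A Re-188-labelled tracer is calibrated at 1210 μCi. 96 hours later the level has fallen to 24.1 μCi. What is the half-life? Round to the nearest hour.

A/A₀ = 24.1/1210 ≈ 0.019917.
n = log₂(50.207) ≈ 5.6498 half-lives elapsed in 96 hours.
t½ = 96/5.6498 ≈ 16.992 hours.

17 hours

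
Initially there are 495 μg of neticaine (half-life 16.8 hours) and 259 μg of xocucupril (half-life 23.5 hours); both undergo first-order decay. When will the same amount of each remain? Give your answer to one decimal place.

Set 495·(1/2)^(t/16.8) = 259·(1/2)^(t/23.5).
Taking log₂: log₂(495/259) = t·(1/16.8 − 1/23.5).
log₂(1.9112) = 0.93448; 1/16.8 − 1/23.5 = 0.016971.
t = 0.93448 / 0.016971 ≈ 55.064 hours.

55.1 hours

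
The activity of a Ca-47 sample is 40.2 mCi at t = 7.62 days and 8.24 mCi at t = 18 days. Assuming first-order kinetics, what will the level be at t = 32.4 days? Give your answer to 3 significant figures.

0.914 mCi

Over Δt = 18 − 7.62 = 10.38 days, the level fell by a factor of 40.2/8.24 ≈ 4.8786.
n = log₂(4.8786) ≈ 2.2865 half-lives, so t½ = 10.38/2.2865 ≈ 4.5397 days.
From t = 18 to t = 32.4: 8.24 × (1/2)^((32.4−18)/4.5397) ≈ 0.91424 mCi.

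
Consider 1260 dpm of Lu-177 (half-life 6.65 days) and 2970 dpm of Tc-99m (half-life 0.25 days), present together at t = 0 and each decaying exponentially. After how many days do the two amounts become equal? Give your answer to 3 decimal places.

Set 1260·(1/2)^(t/6.65) = 2970·(1/2)^(t/0.25).
Taking log₂: log₂(1260/2970) = t·(1/6.65 − 1/0.25).
log₂(0.42424) = -1.237; 1/6.65 − 1/0.25 = -3.8496.
t = -1.237 / -3.8496 ≈ 0.32134 days.

0.321 days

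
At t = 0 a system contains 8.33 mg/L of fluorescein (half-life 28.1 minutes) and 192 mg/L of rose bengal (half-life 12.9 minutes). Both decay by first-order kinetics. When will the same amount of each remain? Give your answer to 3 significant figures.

108 minutes

Set 8.33·(1/2)^(t/28.1) = 192·(1/2)^(t/12.9).
Taking log₂: log₂(8.33/192) = t·(1/28.1 − 1/12.9).
log₂(0.043385) = -4.5266; 1/28.1 − 1/12.9 = -0.041932.
t = -4.5266 / -0.041932 ≈ 107.95 minutes.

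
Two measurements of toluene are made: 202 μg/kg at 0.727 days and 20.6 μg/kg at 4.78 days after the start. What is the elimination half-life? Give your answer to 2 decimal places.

Over Δt = 4.78 − 0.727 = 4.053 days, the level fell by a factor of 202/20.6 ≈ 9.8058.
n = log₂(9.8058) ≈ 3.2936 half-lives, so t½ = 4.053/3.2936 ≈ 1.2306 days.

1.23 days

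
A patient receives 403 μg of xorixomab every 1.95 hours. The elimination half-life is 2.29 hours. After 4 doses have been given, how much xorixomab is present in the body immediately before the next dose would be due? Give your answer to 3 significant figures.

The 4 doses were given 7.8, 5.85, 3.9, 1.95 hours ago.
Total = 403·(1/2)^(7.8/2.29) + 403·(1/2)^(5.85/2.29) + 403·(1/2)^(3.9/2.29) + 403·(1/2)^(1.95/2.29)
      = 38.016 + 68.596 + 123.78 + 223.34 ≈ 453.73 μg.

454 μg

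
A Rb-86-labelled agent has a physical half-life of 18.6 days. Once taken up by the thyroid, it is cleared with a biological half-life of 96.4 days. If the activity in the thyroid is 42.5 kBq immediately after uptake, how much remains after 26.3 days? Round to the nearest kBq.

1/t_eff = 1/t_phys + 1/t_biol = 1/18.6 + 1/96.4 = 0.064137 per day.
t_eff = 18.6 × 96.4 / (18.6 + 96.4) ≈ 15.592 days.
Remaining = 42.5 × (1/2)^(26.3/15.592) = 42.5 × (1/2)^1.6868 ≈ 13.201 kBq.

13 kBq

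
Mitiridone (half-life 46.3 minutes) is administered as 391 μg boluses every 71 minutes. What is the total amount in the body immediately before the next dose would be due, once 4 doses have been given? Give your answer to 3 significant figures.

The 4 doses were given 284, 213, 142, 71 minutes ago.
Total = 391·(1/2)^(284/46.3) + 391·(1/2)^(213/46.3) + 391·(1/2)^(142/46.3) + 391·(1/2)^(71/46.3)
      = 5.5678 + 16.118 + 46.659 + 135.07 ≈ 203.41 μg.

203 μg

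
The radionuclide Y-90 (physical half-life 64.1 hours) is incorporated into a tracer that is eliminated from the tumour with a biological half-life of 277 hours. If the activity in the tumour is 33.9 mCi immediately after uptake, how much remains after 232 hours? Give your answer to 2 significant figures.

1/t_eff = 1/t_phys + 1/t_biol = 1/64.1 + 1/277 = 0.019211 per hour.
t_eff = 64.1 × 277 / (64.1 + 277) ≈ 52.054 hours.
Remaining = 33.9 × (1/2)^(232/52.054) = 33.9 × (1/2)^4.4569 ≈ 1.5436 mCi.

1.5 mCi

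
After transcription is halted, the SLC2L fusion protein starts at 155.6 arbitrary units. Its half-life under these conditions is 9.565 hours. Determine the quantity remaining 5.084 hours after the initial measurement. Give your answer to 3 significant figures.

Number of half-lives: n = 5.084/9.565 ≈ 0.53152.
Remaining = 155.6 × (1/2)^0.53152 = 155.6 × 0.69182 ≈ 107.65 arbitrary units.

108 arbitrary units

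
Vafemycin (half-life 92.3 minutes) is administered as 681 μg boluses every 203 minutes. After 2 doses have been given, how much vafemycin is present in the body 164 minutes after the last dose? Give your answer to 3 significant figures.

242 μg

The 2 doses were given 367, 164 minutes ago.
Total = 681·(1/2)^(367/92.3) + 681·(1/2)^(164/92.3)
      = 43.272 + 198.73 ≈ 242.01 μg.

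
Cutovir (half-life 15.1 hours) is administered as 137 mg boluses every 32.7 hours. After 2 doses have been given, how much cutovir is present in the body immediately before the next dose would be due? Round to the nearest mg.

The 2 doses were given 65.4, 32.7 hours ago.
Total = 137·(1/2)^(65.4/15.1) + 137·(1/2)^(32.7/15.1)
      = 6.8065 + 30.537 ≈ 37.343 mg.

37 mg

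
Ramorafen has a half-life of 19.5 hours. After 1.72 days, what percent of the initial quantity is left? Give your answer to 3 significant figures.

1.72 days = 41.28 hours.
n = 41.28/19.5 ≈ 2.1169 half-lives.
Fraction remaining = (1/2)^2.1169 ≈ 0.23054, i.e. 23.054%.

23.1%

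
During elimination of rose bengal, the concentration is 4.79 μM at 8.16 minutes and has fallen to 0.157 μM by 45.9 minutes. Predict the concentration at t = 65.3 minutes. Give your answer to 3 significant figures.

0.0271 μM

Over Δt = 45.9 − 8.16 = 37.74 minutes, the level fell by a factor of 4.79/0.157 ≈ 30.51.
n = log₂(30.51) ≈ 4.9312 half-lives, so t½ = 37.74/4.9312 ≈ 7.6533 minutes.
From t = 45.9 to t = 65.3: 0.157 × (1/2)^((65.3−45.9)/7.6533) ≈ 0.027092 μM.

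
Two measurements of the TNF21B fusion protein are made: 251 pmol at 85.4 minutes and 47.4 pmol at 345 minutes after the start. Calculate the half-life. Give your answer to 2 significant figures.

110 minutes

Over Δt = 345 − 85.4 = 259.6 minutes, the level fell by a factor of 251/47.4 ≈ 5.2954.
n = log₂(5.2954) ≈ 2.4047 half-lives, so t½ = 259.6/2.4047 ≈ 107.95 minutes.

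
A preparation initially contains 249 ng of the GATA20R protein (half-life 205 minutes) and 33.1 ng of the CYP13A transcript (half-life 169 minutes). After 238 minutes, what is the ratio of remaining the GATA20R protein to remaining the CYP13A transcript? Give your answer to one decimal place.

8.9

GATA20R protein: 249 × (1/2)^(238/205) = 249 × (1/2)^1.161 ≈ 111.36 ng.
CYP13A transcript: 33.1 × (1/2)^(238/169) = 33.1 × (1/2)^1.4083 ≈ 12.471 ng.
Ratio ≈ 111.36 / 12.471 ≈ 8.9293.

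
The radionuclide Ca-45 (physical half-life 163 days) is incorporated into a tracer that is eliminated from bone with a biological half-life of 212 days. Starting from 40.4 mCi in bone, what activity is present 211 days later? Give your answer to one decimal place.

8.3 mCi

1/t_eff = 1/t_phys + 1/t_biol = 1/163 + 1/212 = 0.010852 per day.
t_eff = 163 × 212 / (163 + 212) ≈ 92.149 days.
Remaining = 40.4 × (1/2)^(211/92.149) = 40.4 × (1/2)^2.2898 ≈ 8.2622 mCi.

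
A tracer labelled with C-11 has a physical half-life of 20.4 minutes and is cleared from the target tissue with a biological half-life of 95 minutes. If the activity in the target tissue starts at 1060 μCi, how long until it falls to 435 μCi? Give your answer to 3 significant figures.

1/t_eff = 1/t_phys + 1/t_biol = 1/20.4 + 1/95 = 0.059546 per minute.
t_eff = 20.4 × 95 / (20.4 + 95) ≈ 16.794 minutes.
n = log₂(1060/435) ≈ 1.285; t = 1.285 × 16.794 ≈ 21.58 minutes.

21.6 minutes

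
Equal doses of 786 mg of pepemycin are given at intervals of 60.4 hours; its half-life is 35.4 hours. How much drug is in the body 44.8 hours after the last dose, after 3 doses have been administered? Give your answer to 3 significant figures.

458 mg

The 3 doses were given 165.6, 105.2, 44.8 hours ago.
Total = 786·(1/2)^(165.6/35.4) + 786·(1/2)^(105.2/35.4) + 786·(1/2)^(44.8/35.4)
      = 30.705 + 100.19 + 326.93 ≈ 457.83 mg.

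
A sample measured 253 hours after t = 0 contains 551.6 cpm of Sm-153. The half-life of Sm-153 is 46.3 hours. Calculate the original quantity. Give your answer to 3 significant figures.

Number of half-lives elapsed: n = 253/46.3 ≈ 5.4644.
A₀ = A × 2^n = 551.6 × 2^5.4644 = 551.6 × 44.151 ≈ 24353 cpm.

24400 cpm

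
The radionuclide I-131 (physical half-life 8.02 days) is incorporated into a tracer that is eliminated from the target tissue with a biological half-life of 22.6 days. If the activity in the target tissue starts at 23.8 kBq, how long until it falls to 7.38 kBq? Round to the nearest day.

1/t_eff = 1/t_phys + 1/t_biol = 1/8.02 + 1/22.6 = 0.16894 per day.
t_eff = 8.02 × 22.6 / (8.02 + 22.6) ≈ 5.9194 days.
n = log₂(23.8/7.38) ≈ 1.6893; t = 1.6893 × 5.9194 ≈ 9.9995 days.

10 days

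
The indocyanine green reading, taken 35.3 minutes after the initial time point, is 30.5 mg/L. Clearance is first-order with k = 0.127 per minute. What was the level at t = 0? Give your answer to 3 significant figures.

2700 mg/L

t½ = ln 2 / k = 0.69315 / 0.127 ≈ 5.4579 minutes.
Number of half-lives elapsed: n = 35.3/5.4579 ≈ 6.4677.
A₀ = A × 2^n = 30.5 × 2^6.4677 = 30.5 × 88.509 ≈ 2699.5 mg/L.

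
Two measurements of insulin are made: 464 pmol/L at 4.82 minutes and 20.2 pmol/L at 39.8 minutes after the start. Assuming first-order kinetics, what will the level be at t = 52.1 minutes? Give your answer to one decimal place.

Over Δt = 39.8 − 4.82 = 34.98 minutes, the level fell by a factor of 464/20.2 ≈ 22.97.
n = log₂(22.97) ≈ 4.5217 half-lives, so t½ = 34.98/4.5217 ≈ 7.736 minutes.
From t = 39.8 to t = 52.1: 20.2 × (1/2)^((52.1−39.8)/7.736) ≈ 6.71 pmol/L.

6.7 pmol/L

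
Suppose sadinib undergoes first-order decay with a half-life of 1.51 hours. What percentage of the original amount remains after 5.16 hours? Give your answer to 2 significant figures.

n = 5.16/1.51 ≈ 3.4172 half-lives.
Fraction remaining = (1/2)^3.4172 ≈ 0.093608, i.e. 9.3608%.

9.4%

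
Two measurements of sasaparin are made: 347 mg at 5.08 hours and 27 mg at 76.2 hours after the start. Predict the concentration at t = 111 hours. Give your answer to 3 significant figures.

Over Δt = 76.2 − 5.08 = 71.12 hours, the level fell by a factor of 347/27 ≈ 12.852.
n = log₂(12.852) ≈ 3.6839 half-lives, so t½ = 71.12/3.6839 ≈ 19.306 hours.
From t = 76.2 to t = 111: 27 × (1/2)^((111−76.2)/19.306) ≈ 7.7398 mg.

7.74 mg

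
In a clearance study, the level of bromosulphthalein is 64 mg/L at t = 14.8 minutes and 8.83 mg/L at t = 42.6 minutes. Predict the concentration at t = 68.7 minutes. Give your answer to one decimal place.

Over Δt = 42.6 − 14.8 = 27.8 minutes, the level fell by a factor of 64/8.83 ≈ 7.248.
n = log₂(7.248) ≈ 2.8576 half-lives, so t½ = 27.8/2.8576 ≈ 9.7285 minutes.
From t = 42.6 to t = 68.7: 8.83 × (1/2)^((68.7−42.6)/9.7285) ≈ 1.3751 mg/L.

1.4 mg/L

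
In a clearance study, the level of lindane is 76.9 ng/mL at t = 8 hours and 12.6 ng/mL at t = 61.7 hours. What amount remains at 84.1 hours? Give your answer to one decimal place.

5.9 ng/mL

Over Δt = 61.7 − 8 = 53.7 hours, the level fell by a factor of 76.9/12.6 ≈ 6.1032.
n = log₂(6.1032) ≈ 2.6096 half-lives, so t½ = 53.7/2.6096 ≈ 20.578 hours.
From t = 61.7 to t = 84.1: 12.6 × (1/2)^((84.1−61.7)/20.578) ≈ 5.925 ng/mL.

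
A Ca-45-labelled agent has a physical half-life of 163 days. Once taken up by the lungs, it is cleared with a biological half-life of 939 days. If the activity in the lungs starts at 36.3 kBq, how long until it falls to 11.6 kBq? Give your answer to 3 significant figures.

1/t_eff = 1/t_phys + 1/t_biol = 1/163 + 1/939 = 0.0071999 per day.
t_eff = 163 × 939 / (163 + 939) ≈ 138.89 days.
n = log₂(36.3/11.6) ≈ 1.6458; t = 1.6458 × 138.89 ≈ 228.59 days.

229 days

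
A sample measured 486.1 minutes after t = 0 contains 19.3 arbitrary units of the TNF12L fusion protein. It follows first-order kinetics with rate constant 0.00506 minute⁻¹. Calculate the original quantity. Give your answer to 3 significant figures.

226 arbitrary units

t½ = ln 2 / k = 0.69315 / 0.00506 ≈ 136.99 minutes.
Number of half-lives elapsed: n = 486.1/136.99 ≈ 3.5485.
A₀ = A × 2^n = 19.3 × 2^3.5485 = 19.3 × 11.701 ≈ 225.83 arbitrary units.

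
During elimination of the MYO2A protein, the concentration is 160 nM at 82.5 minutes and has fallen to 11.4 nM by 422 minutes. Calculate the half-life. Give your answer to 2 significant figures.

Over Δt = 422 − 82.5 = 339.5 minutes, the level fell by a factor of 160/11.4 ≈ 14.035.
n = log₂(14.035) ≈ 3.811 half-lives, so t½ = 339.5/3.811 ≈ 89.085 minutes.

89 minutes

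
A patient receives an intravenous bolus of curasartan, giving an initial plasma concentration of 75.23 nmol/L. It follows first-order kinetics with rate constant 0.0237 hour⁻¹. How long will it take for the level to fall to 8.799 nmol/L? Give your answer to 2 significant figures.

t½ = ln 2 / k = 0.69315 / 0.0237 ≈ 29.247 hours.
Fraction remaining = 8.799/75.23 ≈ 0.11696.
n = log₂(75.23/8.799) = ln(8.5498)/ln 2 ≈ 3.0959 half-lives.
t = n × t½ = 3.0959 × 29.247 ≈ 90.545 hours.

91 hours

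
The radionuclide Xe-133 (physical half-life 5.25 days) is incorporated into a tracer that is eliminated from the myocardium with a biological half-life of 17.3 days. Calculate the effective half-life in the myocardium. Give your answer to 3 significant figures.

1/t_eff = 1/t_phys + 1/t_biol = 1/5.25 + 1/17.3 = 0.24828 per day.
t_eff = 5.25 × 17.3 / (5.25 + 17.3) ≈ 4.0277 days.

4.03 days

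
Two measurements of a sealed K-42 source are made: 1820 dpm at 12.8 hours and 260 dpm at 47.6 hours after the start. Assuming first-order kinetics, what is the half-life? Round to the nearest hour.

Over Δt = 47.6 − 12.8 = 34.8 hours, the level fell by a factor of 1820/260 ≈ 7.
n = log₂(7) ≈ 2.8074 half-lives, so t½ = 34.8/2.8074 ≈ 12.396 hours.

12 hours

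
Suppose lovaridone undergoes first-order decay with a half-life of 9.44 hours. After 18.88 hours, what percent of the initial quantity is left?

n = 18.88/9.44 ≈ 2 half-lives.
Fraction remaining = (1/2)^2 ≈ 0.25, i.e. 25%.

25%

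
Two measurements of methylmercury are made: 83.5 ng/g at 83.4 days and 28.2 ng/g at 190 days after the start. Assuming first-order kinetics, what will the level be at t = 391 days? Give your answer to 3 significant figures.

3.64 ng/g

Over Δt = 190 − 83.4 = 106.6 days, the level fell by a factor of 83.5/28.2 ≈ 2.961.
n = log₂(2.961) ≈ 1.5661 half-lives, so t½ = 106.6/1.5661 ≈ 68.068 days.
From t = 190 to t = 391: 28.2 × (1/2)^((391−190)/68.068) ≈ 3.6419 ng/g.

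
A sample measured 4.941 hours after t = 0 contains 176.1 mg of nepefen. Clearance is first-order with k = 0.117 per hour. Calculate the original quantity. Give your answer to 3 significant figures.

t½ = ln 2 / k = 0.69315 / 0.117 ≈ 5.9243 hours.
Number of half-lives elapsed: n = 4.941/5.9243 ≈ 0.83402.
A₀ = A × 2^n = 176.1 × 2^0.83402 = 176.1 × 1.7826 ≈ 313.92 mg.

314 mg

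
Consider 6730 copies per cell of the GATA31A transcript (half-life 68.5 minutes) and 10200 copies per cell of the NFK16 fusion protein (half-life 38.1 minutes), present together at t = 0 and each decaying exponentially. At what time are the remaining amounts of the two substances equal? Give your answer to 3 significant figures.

Set 6730·(1/2)^(t/68.5) = 10200·(1/2)^(t/38.1).
Taking log₂: log₂(6730/10200) = t·(1/68.5 − 1/38.1).
log₂(0.6598) = -0.59989; 1/68.5 − 1/38.1 = -0.011648.
t = -0.59989 / -0.011648 ≈ 51.501 minutes.

51.5 minutes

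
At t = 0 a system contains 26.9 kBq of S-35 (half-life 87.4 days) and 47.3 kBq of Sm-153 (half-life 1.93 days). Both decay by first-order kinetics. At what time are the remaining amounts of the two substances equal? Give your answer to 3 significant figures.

1.61 days

Set 26.9·(1/2)^(t/87.4) = 47.3·(1/2)^(t/1.93).
Taking log₂: log₂(26.9/47.3) = t·(1/87.4 − 1/1.93).
log₂(0.56871) = -0.81423; 1/87.4 − 1/1.93 = -0.50669.
t = -0.81423 / -0.50669 ≈ 1.607 days.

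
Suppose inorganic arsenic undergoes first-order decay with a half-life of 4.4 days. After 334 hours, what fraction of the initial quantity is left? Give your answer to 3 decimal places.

0.112

334 hours = 13.9167 days.
n = 13.9167/4.4 ≈ 3.1629 half-lives.
Fraction remaining = (1/2)^3.1629 ≈ 0.11166.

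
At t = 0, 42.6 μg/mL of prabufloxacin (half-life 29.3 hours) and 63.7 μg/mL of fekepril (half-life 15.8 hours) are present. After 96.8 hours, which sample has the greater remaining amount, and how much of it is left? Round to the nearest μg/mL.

prabufloxacin, 4 μg/mL

prabufloxacin: 42.6 × (1/2)^3.3038 ≈ 4.314 μg/mL.
fekepril: 63.7 × (1/2)^6.1266 ≈ 0.91171 μg/mL.
Prabufloxacin has more remaining, at ≈ 4.314 μg/mL.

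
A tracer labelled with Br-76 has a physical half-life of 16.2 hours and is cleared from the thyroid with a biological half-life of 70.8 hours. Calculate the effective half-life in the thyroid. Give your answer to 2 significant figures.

13 hours

1/t_eff = 1/t_phys + 1/t_biol = 1/16.2 + 1/70.8 = 0.075853 per hour.
t_eff = 16.2 × 70.8 / (16.2 + 70.8) ≈ 13.183 hours.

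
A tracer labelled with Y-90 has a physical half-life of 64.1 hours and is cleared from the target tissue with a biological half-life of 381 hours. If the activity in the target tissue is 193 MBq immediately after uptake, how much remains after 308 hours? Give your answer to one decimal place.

3.9 MBq

1/t_eff = 1/t_phys + 1/t_biol = 1/64.1 + 1/381 = 0.018225 per hour.
t_eff = 64.1 × 381 / (64.1 + 381) ≈ 54.869 hours.
Remaining = 193 × (1/2)^(308/54.869) = 193 × (1/2)^5.6134 ≈ 3.9424 MBq.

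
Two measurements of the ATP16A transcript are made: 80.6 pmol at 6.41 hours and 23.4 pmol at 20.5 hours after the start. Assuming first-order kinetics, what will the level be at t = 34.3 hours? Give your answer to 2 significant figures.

7.0 pmol

Over Δt = 20.5 − 6.41 = 14.09 hours, the level fell by a factor of 80.6/23.4 ≈ 3.4444.
n = log₂(3.4444) ≈ 1.7843 half-lives, so t½ = 14.09/1.7843 ≈ 7.8968 hours.
From t = 20.5 to t = 34.3: 23.4 × (1/2)^((34.3−20.5)/7.8968) ≈ 6.9687 pmol.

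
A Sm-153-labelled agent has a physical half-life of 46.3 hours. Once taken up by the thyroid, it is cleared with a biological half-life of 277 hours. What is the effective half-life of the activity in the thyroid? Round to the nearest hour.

40 hours

1/t_eff = 1/t_phys + 1/t_biol = 1/46.3 + 1/277 = 0.025208 per hour.
t_eff = 46.3 × 277 / (46.3 + 277) ≈ 39.669 hours.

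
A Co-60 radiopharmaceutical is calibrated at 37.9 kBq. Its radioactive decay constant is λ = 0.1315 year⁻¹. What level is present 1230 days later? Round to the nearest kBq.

t½ = ln 2 / λ = 0.69315 / 0.1315 ≈ 5.2711 years.
Convert the elapsed time: 1230 days = 3.36986 years.
Number of half-lives: n = 3.36986/5.2711 ≈ 0.63931.
Remaining = 37.9 × (1/2)^0.63931 = 37.9 × 0.64202 ≈ 24.333 kBq.

24 kBq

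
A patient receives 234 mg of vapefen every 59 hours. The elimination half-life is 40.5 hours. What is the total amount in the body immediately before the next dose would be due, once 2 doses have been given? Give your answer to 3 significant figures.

116 mg

The 2 doses were given 118, 59 hours ago.
Total = 234·(1/2)^(118/40.5) + 234·(1/2)^(59/40.5)
      = 31.056 + 85.247 ≈ 116.3 mg.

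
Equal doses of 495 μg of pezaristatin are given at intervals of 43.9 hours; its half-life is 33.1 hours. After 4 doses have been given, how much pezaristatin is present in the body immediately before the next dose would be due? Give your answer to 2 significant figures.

The 4 doses were given 175.6, 131.7, 87.8, 43.9 hours ago.
Total = 495·(1/2)^(175.6/33.1) + 495·(1/2)^(131.7/33.1) + 495·(1/2)^(87.8/33.1) + 495·(1/2)^(43.9/33.1)
      = 12.52 + 31.394 + 78.723 + 197.4 ≈ 320.04 μg.

320 μg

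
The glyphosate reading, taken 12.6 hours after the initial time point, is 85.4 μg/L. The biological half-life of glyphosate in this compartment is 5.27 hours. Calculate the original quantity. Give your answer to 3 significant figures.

Number of half-lives elapsed: n = 12.6/5.27 ≈ 2.3909.
A₀ = A × 2^n = 85.4 × 2^2.3909 = 85.4 × 5.2448 ≈ 447.91 μg/L.

448 μg/L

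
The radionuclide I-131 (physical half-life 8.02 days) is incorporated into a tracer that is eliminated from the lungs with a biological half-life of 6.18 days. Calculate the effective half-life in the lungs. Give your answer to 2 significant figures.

1/t_eff = 1/t_phys + 1/t_biol = 1/8.02 + 1/6.18 = 0.2865 per day.
t_eff = 8.02 × 6.18 / (8.02 + 6.18) ≈ 3.4904 days.

3.5 days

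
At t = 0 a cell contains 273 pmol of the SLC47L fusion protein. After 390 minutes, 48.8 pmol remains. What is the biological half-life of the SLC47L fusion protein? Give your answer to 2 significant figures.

160 minutes

A/A₀ = 48.8/273 ≈ 0.17875.
n = log₂(5.5943) ≈ 2.4839 half-lives elapsed in 390 minutes.
t½ = 390/2.4839 ≈ 157.01 minutes.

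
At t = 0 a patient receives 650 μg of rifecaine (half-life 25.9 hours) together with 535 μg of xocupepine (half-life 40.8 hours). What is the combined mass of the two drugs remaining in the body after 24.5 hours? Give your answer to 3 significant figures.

rifecaine: 650 × (1/2)^(24.5/25.9) = 650 × (1/2)^0.94595 ≈ 337.41 μg.
xocupepine: 535 × (1/2)^(24.5/40.8) = 535 × (1/2)^0.60049 ≈ 352.85 μg.
Total = 337.41 + 352.85 ≈ 690.26 μg.

690 μg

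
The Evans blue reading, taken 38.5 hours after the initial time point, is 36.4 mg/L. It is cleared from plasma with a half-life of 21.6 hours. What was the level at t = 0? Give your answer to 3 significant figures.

125 mg/L

Number of half-lives elapsed: n = 38.5/21.6 ≈ 1.7824.
A₀ = A × 2^n = 36.4 × 2^1.7824 = 36.4 × 3.44 ≈ 125.22 mg/L.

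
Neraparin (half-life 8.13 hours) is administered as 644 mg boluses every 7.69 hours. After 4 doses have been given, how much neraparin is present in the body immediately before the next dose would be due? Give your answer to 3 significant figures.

The 4 doses were given 30.76, 23.07, 15.38, 7.69 hours ago.
Total = 644·(1/2)^(30.76/8.13) + 644·(1/2)^(23.07/8.13) + 644·(1/2)^(15.38/8.13) + 644·(1/2)^(7.69/8.13)
      = 46.766 + 90.089 + 173.54 + 334.31 ≈ 644.71 mg.

645 mg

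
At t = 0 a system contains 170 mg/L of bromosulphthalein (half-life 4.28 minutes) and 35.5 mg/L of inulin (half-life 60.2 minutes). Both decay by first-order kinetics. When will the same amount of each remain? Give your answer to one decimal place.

Set 170·(1/2)^(t/4.28) = 35.5·(1/2)^(t/60.2).
Taking log₂: log₂(170/35.5) = t·(1/4.28 − 1/60.2).
log₂(4.7887) = 2.2596; 1/4.28 − 1/60.2 = 0.21703.
t = 2.2596 / 0.21703 ≈ 10.411 minutes.

10.4 minutes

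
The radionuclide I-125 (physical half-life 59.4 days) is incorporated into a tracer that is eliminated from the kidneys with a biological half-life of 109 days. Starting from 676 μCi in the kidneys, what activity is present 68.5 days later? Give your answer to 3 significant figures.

197 μCi

1/t_eff = 1/t_phys + 1/t_biol = 1/59.4 + 1/109 = 0.026009 per day.
t_eff = 59.4 × 109 / (59.4 + 109) ≈ 38.448 days.
Remaining = 676 × (1/2)^(68.5/38.448) = 676 × (1/2)^1.7816 ≈ 196.62 μCi.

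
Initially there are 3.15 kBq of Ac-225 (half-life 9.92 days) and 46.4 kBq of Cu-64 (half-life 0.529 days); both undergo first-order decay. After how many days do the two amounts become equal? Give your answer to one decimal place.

Set 3.15·(1/2)^(t/9.92) = 46.4·(1/2)^(t/0.529).
Taking log₂: log₂(3.15/46.4) = t·(1/9.92 − 1/0.529).
log₂(0.067888) = -3.8807; 1/9.92 − 1/0.529 = -1.7896.
t = -3.8807 / -1.7896 ≈ 2.1685 days.

2.2 days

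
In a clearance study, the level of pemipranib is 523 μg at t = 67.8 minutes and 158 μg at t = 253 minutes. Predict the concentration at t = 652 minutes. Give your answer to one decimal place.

12.0 μg

Over Δt = 253 − 67.8 = 185.2 minutes, the level fell by a factor of 523/158 ≈ 3.3101.
n = log₂(3.3101) ≈ 1.7269 half-lives, so t½ = 185.2/1.7269 ≈ 107.25 minutes.
From t = 253 to t = 652: 158 × (1/2)^((652−253)/107.25) ≈ 11.986 μg.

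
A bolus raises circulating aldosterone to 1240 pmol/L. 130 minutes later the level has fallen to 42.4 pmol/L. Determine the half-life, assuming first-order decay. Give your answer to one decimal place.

26.7 minutes

A/A₀ = 42.4/1240 ≈ 0.034194.
n = log₂(29.245) ≈ 4.8701 half-lives elapsed in 130 minutes.
t½ = 130/4.8701 ≈ 26.693 minutes.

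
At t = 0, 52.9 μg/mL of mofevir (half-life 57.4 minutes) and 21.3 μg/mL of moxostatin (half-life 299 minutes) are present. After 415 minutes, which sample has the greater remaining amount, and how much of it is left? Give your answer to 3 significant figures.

moxostatin, 8.14 μg/mL

mofevir: 52.9 × (1/2)^7.23 ≈ 0.35239 μg/mL.
moxostatin: 21.3 × (1/2)^1.388 ≈ 8.1388 μg/mL.
Moxostatin has more remaining, at ≈ 8.1388 μg/mL.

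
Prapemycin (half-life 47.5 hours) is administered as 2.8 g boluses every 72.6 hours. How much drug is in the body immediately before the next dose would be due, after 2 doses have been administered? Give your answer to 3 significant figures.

The 2 doses were given 145.2, 72.6 hours ago.
Total = 2.8·(1/2)^(145.2/47.5) + 2.8·(1/2)^(72.6/47.5)
      = 0.33648 + 0.97064 ≈ 1.3071 g.

1.31 g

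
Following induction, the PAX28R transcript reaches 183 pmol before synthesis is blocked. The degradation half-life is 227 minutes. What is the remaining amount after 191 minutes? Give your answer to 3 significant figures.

Number of half-lives: n = 191/227 ≈ 0.84141.
Remaining = 183 × (1/2)^0.84141 = 183 × 0.5581 ≈ 102.13 pmol.

102 pmol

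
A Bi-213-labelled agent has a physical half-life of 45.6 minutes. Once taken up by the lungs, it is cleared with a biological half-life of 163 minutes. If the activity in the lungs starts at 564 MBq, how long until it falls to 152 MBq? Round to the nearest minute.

67 minutes

1/t_eff = 1/t_phys + 1/t_biol = 1/45.6 + 1/163 = 0.028065 per minute.
t_eff = 45.6 × 163 / (45.6 + 163) ≈ 35.632 minutes.
n = log₂(564/152) ≈ 1.8916; t = 1.8916 × 35.632 ≈ 67.402 minutes.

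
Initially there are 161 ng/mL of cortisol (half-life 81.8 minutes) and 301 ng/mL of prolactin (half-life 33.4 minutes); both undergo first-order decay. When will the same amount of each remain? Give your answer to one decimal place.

Set 161·(1/2)^(t/81.8) = 301·(1/2)^(t/33.4).
Taking log₂: log₂(161/301) = t·(1/81.8 − 1/33.4).
log₂(0.53488) = -0.9027; 1/81.8 − 1/33.4 = -0.017715.
t = -0.9027 / -0.017715 ≈ 50.956 minutes.

51.0 minutes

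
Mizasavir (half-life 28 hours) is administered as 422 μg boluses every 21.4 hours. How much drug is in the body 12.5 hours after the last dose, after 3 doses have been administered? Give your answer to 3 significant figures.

599 μg

The 3 doses were given 55.3, 33.9, 12.5 hours ago.
Total = 422·(1/2)^(55.3/28) + 422·(1/2)^(33.9/28) + 422·(1/2)^(12.5/28)
      = 107.34 + 182.33 + 309.69 ≈ 599.36 μg.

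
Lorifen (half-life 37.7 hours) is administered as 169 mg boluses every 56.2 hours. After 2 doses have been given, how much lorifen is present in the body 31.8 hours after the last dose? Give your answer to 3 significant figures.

The 2 doses were given 88, 31.8 hours ago.
Total = 169·(1/2)^(88/37.7) + 169·(1/2)^(31.8/37.7)
      = 33.513 + 94.182 ≈ 127.7 mg.

128 mg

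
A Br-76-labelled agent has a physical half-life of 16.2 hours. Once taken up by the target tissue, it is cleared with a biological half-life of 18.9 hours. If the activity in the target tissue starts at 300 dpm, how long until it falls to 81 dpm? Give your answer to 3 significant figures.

16.5 hours

1/t_eff = 1/t_phys + 1/t_biol = 1/16.2 + 1/18.9 = 0.11464 per hour.
t_eff = 16.2 × 18.9 / (16.2 + 18.9) ≈ 8.7231 hours.
n = log₂(300/81) ≈ 1.889; t = 1.889 × 8.7231 ≈ 16.478 hours.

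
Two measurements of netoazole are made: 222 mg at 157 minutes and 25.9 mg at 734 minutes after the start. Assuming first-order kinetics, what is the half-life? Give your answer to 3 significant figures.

Over Δt = 734 − 157 = 577 minutes, the level fell by a factor of 222/25.9 ≈ 8.5714.
n = log₂(8.5714) ≈ 3.0995 half-lives, so t½ = 577/3.0995 ≈ 186.16 minutes.

186 minutes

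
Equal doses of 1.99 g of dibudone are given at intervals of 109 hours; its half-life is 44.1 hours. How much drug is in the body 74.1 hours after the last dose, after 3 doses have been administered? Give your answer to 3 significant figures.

0.753 g

The 3 doses were given 292.1, 183.1, 74.1 hours ago.
Total = 1.99·(1/2)^(292.1/44.1) + 1.99·(1/2)^(183.1/44.1) + 1.99·(1/2)^(74.1/44.1)
      = 0.020182 + 0.11194 + 0.62093 ≈ 0.75305 g.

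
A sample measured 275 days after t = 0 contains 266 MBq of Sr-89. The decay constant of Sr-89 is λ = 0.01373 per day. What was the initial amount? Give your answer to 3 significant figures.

11600 MBq

t½ = ln 2 / λ = 0.69315 / 0.01373 ≈ 50.484 days.
Number of half-lives elapsed: n = 275/50.484 ≈ 5.4473.
A₀ = A × 2^n = 266 × 2^5.4473 = 266 × 43.63 ≈ 11606 MBq.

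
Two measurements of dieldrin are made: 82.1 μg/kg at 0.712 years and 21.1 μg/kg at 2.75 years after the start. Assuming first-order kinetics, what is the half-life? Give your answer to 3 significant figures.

1.04 years

Over Δt = 2.75 − 0.712 = 2.038 years, the level fell by a factor of 82.1/21.1 ≈ 3.891.
n = log₂(3.891) ≈ 1.9601 half-lives, so t½ = 2.038/1.9601 ≈ 1.0397 years.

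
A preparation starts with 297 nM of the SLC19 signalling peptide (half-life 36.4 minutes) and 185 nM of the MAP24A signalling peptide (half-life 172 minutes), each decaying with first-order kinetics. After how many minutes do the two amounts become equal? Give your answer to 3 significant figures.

31.5 minutes

Set 297·(1/2)^(t/36.4) = 185·(1/2)^(t/172).
Taking log₂: log₂(297/185) = t·(1/36.4 − 1/172).
log₂(1.6054) = 0.68294; 1/36.4 − 1/172 = 0.021659.
t = 0.68294 / 0.021659 ≈ 31.532 minutes.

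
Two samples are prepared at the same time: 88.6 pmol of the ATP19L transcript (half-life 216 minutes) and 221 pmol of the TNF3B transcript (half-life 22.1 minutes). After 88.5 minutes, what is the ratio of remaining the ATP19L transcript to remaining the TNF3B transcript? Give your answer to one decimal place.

ATP19L transcript: 88.6 × (1/2)^(88.5/216) = 88.6 × (1/2)^0.40972 ≈ 66.695 pmol.
TNF3B transcript: 221 × (1/2)^(88.5/22.1) = 221 × (1/2)^4.0045 ≈ 13.769 pmol.
Ratio ≈ 66.695 / 13.769 ≈ 4.8438.

4.8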